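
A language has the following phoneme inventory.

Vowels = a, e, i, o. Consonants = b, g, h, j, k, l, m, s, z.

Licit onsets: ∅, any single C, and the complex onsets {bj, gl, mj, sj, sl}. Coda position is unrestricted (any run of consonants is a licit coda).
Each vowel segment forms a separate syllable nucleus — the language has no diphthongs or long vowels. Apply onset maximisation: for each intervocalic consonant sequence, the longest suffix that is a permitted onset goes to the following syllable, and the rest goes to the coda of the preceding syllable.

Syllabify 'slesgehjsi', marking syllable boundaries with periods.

sles.gehj.si

The vowels are e, e, i — 3 nuclei, so 3 syllables.
σ1/σ2 boundary: /sg/ splits as /s/ + /g/ (/g/ is the longest suffix that is a licit onset).
σ2/σ3 boundary: /hjs/ splits as /hj/ + /s/ (/s/ is the longest suffix that is a licit onset).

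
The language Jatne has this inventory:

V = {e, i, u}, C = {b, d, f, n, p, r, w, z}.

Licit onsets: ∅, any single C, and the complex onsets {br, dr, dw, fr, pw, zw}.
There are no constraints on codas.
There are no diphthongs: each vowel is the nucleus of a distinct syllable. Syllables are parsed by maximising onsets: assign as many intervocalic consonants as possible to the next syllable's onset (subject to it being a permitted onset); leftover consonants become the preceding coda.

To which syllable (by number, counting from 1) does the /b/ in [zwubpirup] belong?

1

The vowels are u, i, u — 3 nuclei, so 3 syllables.
/u…i/ gap (V1→V2): /bp/; trying suffixes from longest down, /p/ is the first permitted one, so coda /b/ | onset /p/.
/i…u/ gap (V2→V3): /r/ is a single consonant, so it becomes the next onset.
Result: zwub.pi.rup.
The /b/ is in the coda of syllable 1 (/zwub/).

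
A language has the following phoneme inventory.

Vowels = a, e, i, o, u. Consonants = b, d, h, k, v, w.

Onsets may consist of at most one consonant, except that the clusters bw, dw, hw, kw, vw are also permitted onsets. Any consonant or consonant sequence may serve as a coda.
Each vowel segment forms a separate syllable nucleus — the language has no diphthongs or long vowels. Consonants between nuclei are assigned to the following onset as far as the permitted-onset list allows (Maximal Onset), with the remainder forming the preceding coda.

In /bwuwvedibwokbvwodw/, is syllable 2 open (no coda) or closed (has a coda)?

Vowels present: u, e, i, o, o; each is a nucleus, giving 5 syllables.
V1 /u/ – V2 /e/: cluster /wv/ — the longest permitted-onset suffix is /v/; onset = /v/, preceding coda = /w/.
V2 /e/ – V3 /i/: just /d/ — single C goes to the following onset.
V3 /i/ – V4 /o/: /bw/ — entire cluster is a permitted onset → onset /bw/, coda ∅.
V4 /o/ – V5 /o/: /kbvw/; trying suffixes from longest down, /vw/ is the first permitted one, so coda /kb/ | onset /vw/.
Syllabification: bwuw.ve.di.bwokb.vwodw.
Syllable 2 is /ve/; it ends in its nucleus with no coda, so it is open.

open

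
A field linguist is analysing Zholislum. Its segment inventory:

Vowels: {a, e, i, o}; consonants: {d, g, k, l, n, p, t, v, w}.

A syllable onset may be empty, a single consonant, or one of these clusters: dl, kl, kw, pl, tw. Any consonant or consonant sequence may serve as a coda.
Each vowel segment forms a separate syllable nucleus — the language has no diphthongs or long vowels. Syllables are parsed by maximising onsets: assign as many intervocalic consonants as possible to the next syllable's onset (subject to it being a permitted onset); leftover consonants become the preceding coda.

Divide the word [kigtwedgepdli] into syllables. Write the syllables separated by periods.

Nuclei (vowels): i, e, e, i → 4 syllables.
/i…e/ gap (V1→V2): /gtw/; trying suffixes from longest down, /tw/ is the first permitted one, so coda /g/ | onset /tw/.
/e…e/ gap (V2→V3): /dg/ — longest licit onset from the right is /g/, leaving /d/ as coda.
/e…i/ gap (V3→V4): /pdl/ — longest licit onset from the right is /dl/, leaving /p/ as coda.

kig.twed.gep.dli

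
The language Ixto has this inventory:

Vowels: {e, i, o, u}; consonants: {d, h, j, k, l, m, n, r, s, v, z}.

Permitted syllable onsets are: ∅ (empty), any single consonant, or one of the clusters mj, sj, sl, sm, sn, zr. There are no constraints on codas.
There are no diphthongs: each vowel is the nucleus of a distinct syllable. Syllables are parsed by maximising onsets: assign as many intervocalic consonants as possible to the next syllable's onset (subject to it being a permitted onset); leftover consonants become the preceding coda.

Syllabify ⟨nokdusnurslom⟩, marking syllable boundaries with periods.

Nuclei (vowels): o, u, u, o → 4 syllables.
/o…u/ gap (V1→V2): /kd/; trying suffixes from longest down, /d/ is the first permitted one, so coda /k/ | onset /d/.
/u…u/ gap (V2→V3): /sn/ is a licit onset in full, so it all attaches to the next syllable.
/u…o/ gap (V3→V4): /rsl/; trying suffixes from longest down, /sl/ is the first permitted one, so coda /r/ | onset /sl/.

nok.du.snur.slom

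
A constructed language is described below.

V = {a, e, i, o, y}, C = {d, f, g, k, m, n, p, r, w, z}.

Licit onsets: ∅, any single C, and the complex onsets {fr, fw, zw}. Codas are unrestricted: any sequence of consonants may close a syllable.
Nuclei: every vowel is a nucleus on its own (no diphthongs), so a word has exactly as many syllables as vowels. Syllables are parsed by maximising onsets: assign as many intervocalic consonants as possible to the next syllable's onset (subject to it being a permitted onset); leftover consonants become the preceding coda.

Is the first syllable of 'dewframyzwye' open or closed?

Nuclei (vowels): e, a, y, y, e → 5 syllables.
/e…a/ gap (V1→V2): /wfr/ splits as /w/ + /fr/ (/fr/ is the longest suffix that is a licit onset).
/a…y/ gap (V2→V3): just /m/ — single C goes to the following onset.
/y…y/ gap (V3→V4): /zw/ — entire cluster is a permitted onset → onset /zw/, coda ∅.
/y…e/ gap (V4→V5): nothing intervenes; syllable break is V.V.
Putting it together: dew.fra.my.zwy.e.
Syllable 1 is /dew/ with coda /w/, so it is closed.

closed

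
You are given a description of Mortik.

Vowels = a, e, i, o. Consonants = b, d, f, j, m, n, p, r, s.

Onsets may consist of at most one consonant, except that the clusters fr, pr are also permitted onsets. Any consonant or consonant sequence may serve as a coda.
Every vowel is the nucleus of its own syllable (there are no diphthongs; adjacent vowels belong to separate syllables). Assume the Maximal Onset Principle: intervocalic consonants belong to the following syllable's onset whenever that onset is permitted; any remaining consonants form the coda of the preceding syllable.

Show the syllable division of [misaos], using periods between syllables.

The vowels are i, a, o — 3 nuclei, so 3 syllables.
/i…a/ gap (V1→V2): /s/ is a single consonant, so it becomes the next onset.
/a…o/ gap (V2→V3): nothing intervenes; syllable break is V.V.

mi.sa.os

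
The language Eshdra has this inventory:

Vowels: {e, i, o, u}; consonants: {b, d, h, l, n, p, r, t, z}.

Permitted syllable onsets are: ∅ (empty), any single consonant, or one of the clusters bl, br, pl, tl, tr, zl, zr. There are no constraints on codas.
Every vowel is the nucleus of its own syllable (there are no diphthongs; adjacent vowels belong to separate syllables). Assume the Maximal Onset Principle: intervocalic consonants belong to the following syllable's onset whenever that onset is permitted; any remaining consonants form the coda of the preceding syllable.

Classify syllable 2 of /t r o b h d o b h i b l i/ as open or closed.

Vowels present: o, o, i, i; each is a nucleus, giving 4 syllables.
σ1/σ2 boundary: /bhd/ — longest licit onset from the right is /d/, leaving /bh/ as coda.
σ2/σ3 boundary: /bh/ — longest licit onset from the right is /h/, leaving /b/ as coda.
σ3/σ4 boundary: /bl/ — entire cluster is a permitted onset → onset /bl/, coda ∅.
So the parse is trobh.dob.hi.bli.
Syllable 2 is /dob/ with coda /b/, so it is closed.

closed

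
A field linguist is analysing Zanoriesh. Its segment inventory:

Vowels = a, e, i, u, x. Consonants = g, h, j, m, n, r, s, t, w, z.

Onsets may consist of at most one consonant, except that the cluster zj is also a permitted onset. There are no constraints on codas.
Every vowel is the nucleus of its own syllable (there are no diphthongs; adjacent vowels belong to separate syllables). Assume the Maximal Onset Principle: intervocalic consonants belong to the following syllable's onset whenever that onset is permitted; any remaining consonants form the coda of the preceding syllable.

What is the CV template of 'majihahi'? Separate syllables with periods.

The vowels are a, i, a, i — 4 nuclei, so 4 syllables.
σ1/σ2 boundary: /j/ is a single consonant, so it becomes the next onset.
σ2/σ3 boundary: /h/ is a single consonant, so it becomes the next onset.
σ3/σ4 boundary: just /h/ — single C goes to the following onset.
Putting it together: ma.ji.ha.hi.
Mapping each syllable to C/V: /ma/ → CV, /ji/ → CV, /ha/ → CV, /hi/ → CV.

CV.CV.CV.CV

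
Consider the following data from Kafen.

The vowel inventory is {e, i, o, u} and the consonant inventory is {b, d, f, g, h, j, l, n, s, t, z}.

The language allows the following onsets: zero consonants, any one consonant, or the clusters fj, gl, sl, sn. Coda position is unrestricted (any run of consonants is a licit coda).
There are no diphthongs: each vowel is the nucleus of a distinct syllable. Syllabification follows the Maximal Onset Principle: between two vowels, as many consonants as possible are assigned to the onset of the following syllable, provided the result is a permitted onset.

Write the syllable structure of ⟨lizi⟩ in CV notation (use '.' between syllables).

The vowels are i, i — 2 nuclei, so 2 syllables.
V1 /i/ – V2 /i/: /z/ is a single consonant, so it becomes the next onset.
Putting it together: li.zi.
Mapping each syllable to C/V: /li/ → CV, /zi/ → CV.

CV.CV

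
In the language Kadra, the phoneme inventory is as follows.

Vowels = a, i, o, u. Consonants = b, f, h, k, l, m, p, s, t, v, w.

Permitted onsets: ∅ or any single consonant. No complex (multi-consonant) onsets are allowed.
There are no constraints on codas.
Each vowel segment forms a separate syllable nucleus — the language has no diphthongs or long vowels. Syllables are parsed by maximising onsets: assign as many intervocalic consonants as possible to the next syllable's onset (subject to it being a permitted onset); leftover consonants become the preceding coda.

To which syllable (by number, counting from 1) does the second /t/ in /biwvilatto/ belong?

4

The vowels are i, i, a, o — 4 nuclei, so 4 syllables.
V1 /i/ – V2 /i/: /wv/ — longest licit onset from the right is /v/, leaving /w/ as coda.
V2 /i/ – V3 /a/: /l/ is a single consonant, so it becomes the next onset.
V3 /a/ – V4 /o/: /tt/ — longest licit onset from the right is /t/, leaving /t/ as coda.
Result: biw.vi.lat.to.
The second /t/ is in the onset of syllable 4 (/to/).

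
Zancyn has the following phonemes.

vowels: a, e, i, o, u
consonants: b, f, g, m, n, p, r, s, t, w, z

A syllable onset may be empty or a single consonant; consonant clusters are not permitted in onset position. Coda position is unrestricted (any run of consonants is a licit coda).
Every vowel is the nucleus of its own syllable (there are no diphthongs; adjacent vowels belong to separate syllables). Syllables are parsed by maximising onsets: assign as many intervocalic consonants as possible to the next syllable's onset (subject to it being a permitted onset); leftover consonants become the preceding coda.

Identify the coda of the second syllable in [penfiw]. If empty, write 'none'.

Nuclei (vowels): e, i → 2 syllables.
V1 /e/ – V2 /i/: cluster /nf/ — the longest permitted-onset suffix is /f/; onset = /f/, preceding coda = /n/.
Putting it together: pen.fiw.
Syllable 2 is /fiw/: onset /f/, nucleus /i/, coda /w/.

w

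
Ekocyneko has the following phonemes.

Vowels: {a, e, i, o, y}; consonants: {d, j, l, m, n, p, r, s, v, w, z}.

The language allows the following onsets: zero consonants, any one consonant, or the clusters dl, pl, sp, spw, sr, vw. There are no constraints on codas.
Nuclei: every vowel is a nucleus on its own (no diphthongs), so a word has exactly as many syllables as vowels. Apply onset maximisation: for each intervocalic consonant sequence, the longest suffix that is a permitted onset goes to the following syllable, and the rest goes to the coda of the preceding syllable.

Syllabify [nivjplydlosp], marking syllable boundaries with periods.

Vowels present: i, y, o; each is a nucleus, giving 3 syllables.
V1 /i/ – V2 /y/: /vjpl/ — longest licit onset from the right is /pl/, leaving /vj/ as coda.
V2 /y/ – V3 /o/: /dl/ — entire cluster is a permitted onset → onset /dl/, coda ∅.

nivj.ply.dlosp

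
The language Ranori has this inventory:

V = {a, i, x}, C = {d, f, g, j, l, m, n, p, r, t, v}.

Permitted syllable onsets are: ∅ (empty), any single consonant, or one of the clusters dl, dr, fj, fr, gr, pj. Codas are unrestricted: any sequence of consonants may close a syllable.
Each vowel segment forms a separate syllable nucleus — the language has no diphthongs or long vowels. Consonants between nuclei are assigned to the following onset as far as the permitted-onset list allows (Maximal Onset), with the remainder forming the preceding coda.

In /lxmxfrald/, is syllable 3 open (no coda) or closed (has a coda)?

Vowels present: x, x, a; each is a nucleus, giving 3 syllables.
Between /x/ (V1) and /x/ (V2): /m/ → onset of the next syllable (single consonants are always licit onsets).
Between /x/ (V2) and /a/ (V3): /fr/ is a licit onset in full, so it all attaches to the next syllable.
So the parse is lx.mx.frald.
Syllable 3 is /frald/ with coda /ld/, so it is closed.

closed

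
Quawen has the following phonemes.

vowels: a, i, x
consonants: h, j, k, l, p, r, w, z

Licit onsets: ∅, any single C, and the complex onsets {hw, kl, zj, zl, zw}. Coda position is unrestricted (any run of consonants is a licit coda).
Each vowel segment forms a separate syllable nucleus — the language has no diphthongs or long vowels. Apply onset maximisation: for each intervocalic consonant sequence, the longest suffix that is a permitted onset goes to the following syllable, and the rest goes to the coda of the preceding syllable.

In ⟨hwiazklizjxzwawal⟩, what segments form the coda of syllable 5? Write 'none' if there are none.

Nuclei (vowels): i, a, i, x, a, a → 6 syllables.
V1 /i/ – V2 /a/: no consonants, so the boundary falls immediately after /i/.
V2 /a/ – V3 /i/: /zkl/; trying suffixes from longest down, /kl/ is the first permitted one, so coda /z/ | onset /kl/.
V3 /i/ – V4 /x/: /zj/ is a licit onset in full, so it all attaches to the next syllable.
V4 /x/ – V5 /a/: cluster /zw/ — /zw/ is itself a permitted onset, so the whole cluster goes right; preceding coda = ∅.
V5 /a/ – V6 /a/: /w/ is a single consonant, so it becomes the next onset.
Putting it together: hwi.az.kli.zjx.zwa.wal.
Syllable 5 is /zwa/: onset /zw/, nucleus /a/, coda ∅.

none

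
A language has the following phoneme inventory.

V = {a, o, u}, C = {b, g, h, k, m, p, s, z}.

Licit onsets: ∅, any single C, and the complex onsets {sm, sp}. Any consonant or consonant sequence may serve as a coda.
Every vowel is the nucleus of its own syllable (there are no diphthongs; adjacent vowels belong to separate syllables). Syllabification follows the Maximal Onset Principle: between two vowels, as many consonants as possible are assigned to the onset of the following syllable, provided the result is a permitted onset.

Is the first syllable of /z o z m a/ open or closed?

The vowels are o, a — 2 nuclei, so 2 syllables.
V1 /o/ – V2 /a/: /zm/; trying suffixes from longest down, /m/ is the first permitted one, so coda /z/ | onset /m/.
So the parse is zoz.ma.
Syllable 1 is /zoz/ with coda /z/, so it is closed.

closed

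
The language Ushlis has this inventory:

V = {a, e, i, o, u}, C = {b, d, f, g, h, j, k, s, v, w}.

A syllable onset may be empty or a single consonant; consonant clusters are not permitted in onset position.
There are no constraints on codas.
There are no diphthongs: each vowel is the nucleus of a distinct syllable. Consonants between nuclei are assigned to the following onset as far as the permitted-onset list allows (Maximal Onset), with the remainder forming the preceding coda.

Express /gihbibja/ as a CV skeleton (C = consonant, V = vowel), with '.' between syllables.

Nuclei (vowels): i, i, a → 3 syllables.
V1 /i/ – V2 /i/: /hb/ splits as /h/ + /b/ (/b/ is the longest suffix that is a licit onset).
V2 /i/ – V3 /a/: /bj/ splits as /b/ + /j/ (/j/ is the longest suffix that is a licit onset).
Result: gih.bib.ja.
Mapping each syllable to C/V: /gih/ → CVC, /bib/ → CVC, /ja/ → CV.

CVC.CVC.CV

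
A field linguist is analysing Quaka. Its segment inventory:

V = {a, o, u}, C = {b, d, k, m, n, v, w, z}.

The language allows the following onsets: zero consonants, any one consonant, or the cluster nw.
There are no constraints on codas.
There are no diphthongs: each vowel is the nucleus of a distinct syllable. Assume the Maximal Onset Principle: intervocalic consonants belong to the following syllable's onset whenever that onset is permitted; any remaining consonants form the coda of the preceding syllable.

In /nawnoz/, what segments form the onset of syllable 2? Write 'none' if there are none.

n

Vowels present: a, o; each is a nucleus, giving 2 syllables.
σ1/σ2 boundary: /wn/; trying suffixes from longest down, /n/ is the first permitted one, so coda /w/ | onset /n/.
Result: naw.noz.
Syllable 2 is /noz/: onset /n/, nucleus /o/, coda /z/.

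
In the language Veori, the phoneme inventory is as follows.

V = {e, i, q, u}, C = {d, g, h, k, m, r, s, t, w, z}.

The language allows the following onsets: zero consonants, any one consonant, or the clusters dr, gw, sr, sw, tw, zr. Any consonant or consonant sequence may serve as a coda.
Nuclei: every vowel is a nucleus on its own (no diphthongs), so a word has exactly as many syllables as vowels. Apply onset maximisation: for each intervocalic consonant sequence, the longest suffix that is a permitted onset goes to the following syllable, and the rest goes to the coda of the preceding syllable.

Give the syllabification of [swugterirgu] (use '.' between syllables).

Nuclei (vowels): u, e, i, u → 4 syllables.
Between /u/ (V1) and /e/ (V2): /gt/; trying suffixes from longest down, /t/ is the first permitted one, so coda /g/ | onset /t/.
Between /e/ (V2) and /i/ (V3): just /r/ — single C goes to the following onset.
Between /i/ (V3) and /u/ (V4): /rg/ — longest licit onset from the right is /g/, leaving /r/ as coda.

swug.te.rir.gu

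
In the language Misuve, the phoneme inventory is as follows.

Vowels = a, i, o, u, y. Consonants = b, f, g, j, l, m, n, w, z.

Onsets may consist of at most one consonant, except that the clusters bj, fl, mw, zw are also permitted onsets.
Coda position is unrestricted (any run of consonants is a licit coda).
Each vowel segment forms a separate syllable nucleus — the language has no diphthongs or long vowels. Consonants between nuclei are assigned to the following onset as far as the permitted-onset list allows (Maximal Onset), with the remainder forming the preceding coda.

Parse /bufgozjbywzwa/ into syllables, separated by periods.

The vowels are u, o, y, a — 4 nuclei, so 4 syllables.
V1 /u/ – V2 /o/: /fg/; trying suffixes from longest down, /g/ is the first permitted one, so coda /f/ | onset /g/.
V2 /o/ – V3 /y/: /zjb/ splits as /zj/ + /b/ (/b/ is the longest suffix that is a licit onset).
V3 /y/ – V4 /a/: /wzw/; trying suffixes from longest down, /zw/ is the first permitted one, so coda /w/ | onset /zw/.

buf.gozj.byw.zwa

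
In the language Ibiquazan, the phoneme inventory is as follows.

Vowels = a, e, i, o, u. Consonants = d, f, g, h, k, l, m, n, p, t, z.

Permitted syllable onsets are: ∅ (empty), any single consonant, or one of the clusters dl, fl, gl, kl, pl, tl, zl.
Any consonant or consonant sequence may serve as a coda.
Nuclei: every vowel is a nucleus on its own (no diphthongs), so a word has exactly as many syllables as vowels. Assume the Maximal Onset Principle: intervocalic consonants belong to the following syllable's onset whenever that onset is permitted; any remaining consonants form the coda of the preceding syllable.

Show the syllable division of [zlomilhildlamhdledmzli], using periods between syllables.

The vowels are o, i, i, a, e, i — 6 nuclei, so 6 syllables.
V1 /o/ – V2 /i/: /m/ is a single consonant, so it becomes the next onset.
V2 /i/ – V3 /i/: /lh/ splits as /l/ + /h/ (/h/ is the longest suffix that is a licit onset).
V3 /i/ – V4 /a/: /ldl/ — longest licit onset from the right is /dl/, leaving /l/ as coda.
V4 /a/ – V5 /e/: cluster /mhdl/ — the longest permitted-onset suffix is /dl/; onset = /dl/, preceding coda = /mh/.
V5 /e/ – V6 /i/: cluster /dmzl/ — the longest permitted-onset suffix is /zl/; onset = /zl/, preceding coda = /dm/.

zlo.mil.hil.dlamh.dledm.zli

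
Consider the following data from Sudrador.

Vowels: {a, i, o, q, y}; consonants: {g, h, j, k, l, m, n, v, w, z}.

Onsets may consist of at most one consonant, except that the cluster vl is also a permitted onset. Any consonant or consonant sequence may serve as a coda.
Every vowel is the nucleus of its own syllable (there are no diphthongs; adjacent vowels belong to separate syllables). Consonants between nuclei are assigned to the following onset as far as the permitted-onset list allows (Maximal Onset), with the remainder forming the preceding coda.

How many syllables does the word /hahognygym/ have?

4

The vowels are a, o, y, y — 4 nuclei, so 4 syllables.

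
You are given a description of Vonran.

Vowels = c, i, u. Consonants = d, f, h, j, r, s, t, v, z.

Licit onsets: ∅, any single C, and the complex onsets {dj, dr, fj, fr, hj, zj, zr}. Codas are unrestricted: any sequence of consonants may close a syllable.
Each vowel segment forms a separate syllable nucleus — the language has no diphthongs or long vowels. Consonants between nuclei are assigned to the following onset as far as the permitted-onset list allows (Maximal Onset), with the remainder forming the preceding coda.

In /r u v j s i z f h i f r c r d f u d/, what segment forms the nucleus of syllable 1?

u

The vowels are u, i, i, c, u — 5 nuclei, so 5 syllables.
The first nucleus (vowel 1 from the left) is /u/.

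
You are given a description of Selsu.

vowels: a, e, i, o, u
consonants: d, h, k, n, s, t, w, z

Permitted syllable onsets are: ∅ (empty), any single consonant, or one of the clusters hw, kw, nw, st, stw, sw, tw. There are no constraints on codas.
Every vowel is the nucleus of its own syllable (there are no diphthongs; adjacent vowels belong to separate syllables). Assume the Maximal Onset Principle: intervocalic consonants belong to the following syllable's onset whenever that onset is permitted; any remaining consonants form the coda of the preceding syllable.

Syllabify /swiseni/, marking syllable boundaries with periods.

Nuclei (vowels): i, e, i → 3 syllables.
Between /i/ (V1) and /e/ (V2): /s/ → onset of the next syllable (single consonants are always licit onsets).
Between /e/ (V2) and /i/ (V3): /n/ is a single consonant, so it becomes the next onset.

swi.se.ni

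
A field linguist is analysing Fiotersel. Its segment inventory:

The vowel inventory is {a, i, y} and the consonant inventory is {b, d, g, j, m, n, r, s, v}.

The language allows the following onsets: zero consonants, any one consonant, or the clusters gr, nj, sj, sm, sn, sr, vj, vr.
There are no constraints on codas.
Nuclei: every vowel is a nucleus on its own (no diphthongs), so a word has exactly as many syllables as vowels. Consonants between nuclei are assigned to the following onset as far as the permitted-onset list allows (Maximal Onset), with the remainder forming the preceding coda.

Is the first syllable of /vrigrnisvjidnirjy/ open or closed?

The vowels are i, i, i, i, y — 5 nuclei, so 5 syllables.
/i…i/ gap (V1→V2): /grn/ — longest licit onset from the right is /n/, leaving /gr/ as coda.
/i…i/ gap (V2→V3): /svj/; trying suffixes from longest down, /vj/ is the first permitted one, so coda /s/ | onset /vj/.
/i…i/ gap (V3→V4): /dn/ splits as /d/ + /n/ (/n/ is the longest suffix that is a licit onset).
/i…y/ gap (V4→V5): /rj/; trying suffixes from longest down, /j/ is the first permitted one, so coda /r/ | onset /j/.
Result: vrigr.nis.vjid.nir.jy.
Syllable 1 is /vrigr/ with coda /gr/, so it is closed.

closed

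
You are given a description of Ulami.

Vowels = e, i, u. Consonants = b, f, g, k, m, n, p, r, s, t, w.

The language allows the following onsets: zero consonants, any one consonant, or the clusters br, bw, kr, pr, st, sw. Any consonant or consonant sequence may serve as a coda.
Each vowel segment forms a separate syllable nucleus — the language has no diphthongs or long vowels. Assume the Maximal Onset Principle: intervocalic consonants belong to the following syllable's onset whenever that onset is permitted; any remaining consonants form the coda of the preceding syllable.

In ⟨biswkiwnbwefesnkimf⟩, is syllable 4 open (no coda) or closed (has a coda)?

The vowels are i, i, e, e, i — 5 nuclei, so 5 syllables.
/i…i/ gap (V1→V2): cluster /swk/ — the longest permitted-onset suffix is /k/; onset = /k/, preceding coda = /sw/.
/i…e/ gap (V2→V3): /wnbw/ — longest licit onset from the right is /bw/, leaving /wn/ as coda.
/e…e/ gap (V3→V4): /f/ → onset of the next syllable (single consonants are always licit onsets).
/e…i/ gap (V4→V5): /snk/ splits as /sn/ + /k/ (/k/ is the longest suffix that is a licit onset).
Syllabification: bisw.kiwn.bwe.fesn.kimf.
Syllable 4 is /fesn/ with coda /sn/, so it is closed.

closed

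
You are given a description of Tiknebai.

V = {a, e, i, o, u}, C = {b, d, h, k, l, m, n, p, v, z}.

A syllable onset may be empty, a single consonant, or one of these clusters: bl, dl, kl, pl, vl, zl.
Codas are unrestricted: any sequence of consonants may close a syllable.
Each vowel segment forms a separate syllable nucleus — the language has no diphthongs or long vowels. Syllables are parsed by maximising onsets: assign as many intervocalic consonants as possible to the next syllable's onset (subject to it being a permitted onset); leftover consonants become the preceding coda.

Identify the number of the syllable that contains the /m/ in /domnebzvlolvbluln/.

1

Nuclei (vowels): o, e, o, u → 4 syllables.
V1 /o/ – V2 /e/: cluster /mn/ — the longest permitted-onset suffix is /n/; onset = /n/, preceding coda = /m/.
V2 /e/ – V3 /o/: /bzvl/; trying suffixes from longest down, /vl/ is the first permitted one, so coda /bz/ | onset /vl/.
V3 /o/ – V4 /u/: /lvbl/ — longest licit onset from the right is /bl/, leaving /lv/ as coda.
Putting it together: dom.nebz.vlolv.bluln.
The /m/ is in the coda of syllable 1 (/dom/).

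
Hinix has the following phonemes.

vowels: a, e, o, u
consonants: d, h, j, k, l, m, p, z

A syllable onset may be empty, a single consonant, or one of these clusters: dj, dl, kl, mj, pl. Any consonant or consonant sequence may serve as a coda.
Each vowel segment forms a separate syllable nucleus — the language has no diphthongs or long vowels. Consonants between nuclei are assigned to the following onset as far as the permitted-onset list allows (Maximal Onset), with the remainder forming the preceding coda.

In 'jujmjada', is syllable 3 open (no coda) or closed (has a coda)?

Vowels present: u, a, a; each is a nucleus, giving 3 syllables.
/u…a/ gap (V1→V2): /jmj/ splits as /j/ + /mj/ (/mj/ is the longest suffix that is a licit onset).
/a…a/ gap (V2→V3): /d/ is a single consonant, so it becomes the next onset.
Result: juj.mja.da.
Syllable 3 is /da/; it ends in its nucleus with no coda, so it is open.

open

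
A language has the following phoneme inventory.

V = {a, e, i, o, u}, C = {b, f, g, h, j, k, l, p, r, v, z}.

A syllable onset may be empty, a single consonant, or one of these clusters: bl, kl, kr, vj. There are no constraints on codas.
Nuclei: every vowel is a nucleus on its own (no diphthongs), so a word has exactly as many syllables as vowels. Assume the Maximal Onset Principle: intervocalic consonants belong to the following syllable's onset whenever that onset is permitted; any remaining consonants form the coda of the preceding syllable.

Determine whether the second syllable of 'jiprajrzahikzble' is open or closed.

closed

The vowels are i, a, a, i, e — 5 nuclei, so 5 syllables.
/i…a/ gap (V1→V2): /pr/ splits as /p/ + /r/ (/r/ is the longest suffix that is a licit onset).
/a…a/ gap (V2→V3): /jrz/; trying suffixes from longest down, /z/ is the first permitted one, so coda /jr/ | onset /z/.
/a…i/ gap (V3→V4): just /h/ — single C goes to the following onset.
/i…e/ gap (V4→V5): /kzbl/ — longest licit onset from the right is /bl/, leaving /kz/ as coda.
Syllabification: jip.rajr.za.hikz.ble.
Syllable 2 is /rajr/ with coda /jr/, so it is closed.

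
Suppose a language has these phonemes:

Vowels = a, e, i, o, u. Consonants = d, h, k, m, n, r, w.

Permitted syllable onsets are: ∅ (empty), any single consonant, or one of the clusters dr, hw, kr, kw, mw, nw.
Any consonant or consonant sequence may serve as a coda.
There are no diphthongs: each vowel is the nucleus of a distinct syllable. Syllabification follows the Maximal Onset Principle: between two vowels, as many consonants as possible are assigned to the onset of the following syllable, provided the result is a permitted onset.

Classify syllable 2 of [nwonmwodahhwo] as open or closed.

Nuclei (vowels): o, o, a, o → 4 syllables.
V1 /o/ – V2 /o/: /nmw/; trying suffixes from longest down, /mw/ is the first permitted one, so coda /n/ | onset /mw/.
V2 /o/ – V3 /a/: just /d/ — single C goes to the following onset.
V3 /a/ – V4 /o/: /hhw/ — longest licit onset from the right is /hw/, leaving /h/ as coda.
Syllabification: nwon.mwo.dah.hwo.
Syllable 2 is /mwo/; it ends in its nucleus with no coda, so it is open.

open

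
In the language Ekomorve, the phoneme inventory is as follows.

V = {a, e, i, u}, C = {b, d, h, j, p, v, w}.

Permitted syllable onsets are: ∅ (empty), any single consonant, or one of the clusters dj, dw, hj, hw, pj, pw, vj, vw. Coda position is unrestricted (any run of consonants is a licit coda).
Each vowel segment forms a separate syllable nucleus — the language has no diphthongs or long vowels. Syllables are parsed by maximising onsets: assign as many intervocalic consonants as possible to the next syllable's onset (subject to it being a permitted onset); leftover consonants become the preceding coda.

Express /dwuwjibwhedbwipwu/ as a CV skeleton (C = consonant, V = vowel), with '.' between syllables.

CCVC.CVCC.CVCC.CV.CCV

The vowels are u, i, e, i, u — 5 nuclei, so 5 syllables.
Between /u/ (V1) and /i/ (V2): /wj/ splits as /w/ + /j/ (/j/ is the longest suffix that is a licit onset).
Between /i/ (V2) and /e/ (V3): cluster /bwh/ — the longest permitted-onset suffix is /h/; onset = /h/, preceding coda = /bw/.
Between /e/ (V3) and /i/ (V4): cluster /dbw/ — the longest permitted-onset suffix is /w/; onset = /w/, preceding coda = /db/.
Between /i/ (V4) and /u/ (V5): /pw/ is a licit onset in full, so it all attaches to the next syllable.
Putting it together: dwuw.jibw.hedb.wi.pwu.
Mapping each syllable to C/V: /dwuw/ → CCVC, /jibw/ → CVCC, /hedb/ → CVCC, /wi/ → CV, /pwu/ → CCV.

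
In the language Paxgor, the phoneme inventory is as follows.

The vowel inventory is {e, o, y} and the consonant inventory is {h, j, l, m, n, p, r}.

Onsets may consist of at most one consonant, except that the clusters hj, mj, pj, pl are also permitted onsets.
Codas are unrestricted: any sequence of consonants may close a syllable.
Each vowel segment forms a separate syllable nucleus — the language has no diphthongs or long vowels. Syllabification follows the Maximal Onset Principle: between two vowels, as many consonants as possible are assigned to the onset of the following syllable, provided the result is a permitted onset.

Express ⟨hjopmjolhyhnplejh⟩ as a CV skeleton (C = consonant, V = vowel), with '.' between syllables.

CCVC.CCVC.CVCC.CCVCC

Nuclei (vowels): o, o, y, e → 4 syllables.
Between /o/ (V1) and /o/ (V2): /pmj/ — longest licit onset from the right is /mj/, leaving /p/ as coda.
Between /o/ (V2) and /y/ (V3): cluster /lh/ — the longest permitted-onset suffix is /h/; onset = /h/, preceding coda = /l/.
Between /y/ (V3) and /e/ (V4): /hnpl/ splits as /hn/ + /pl/ (/pl/ is the longest suffix that is a licit onset).
So the parse is hjop.mjol.hyhn.plejh.
Mapping each syllable to C/V: /hjop/ → CCVC, /mjol/ → CCVC, /hyhn/ → CVCC, /plejh/ → CCVCC.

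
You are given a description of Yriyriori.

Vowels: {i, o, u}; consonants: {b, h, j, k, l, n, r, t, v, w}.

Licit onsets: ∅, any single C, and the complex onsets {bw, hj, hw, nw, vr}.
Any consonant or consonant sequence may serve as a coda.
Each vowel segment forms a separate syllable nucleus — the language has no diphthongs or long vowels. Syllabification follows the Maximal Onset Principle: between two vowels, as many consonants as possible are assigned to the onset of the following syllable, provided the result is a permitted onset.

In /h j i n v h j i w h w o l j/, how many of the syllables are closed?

3

The vowels are i, i, o — 3 nuclei, so 3 syllables.
V1 /i/ – V2 /i/: /nvhj/ splits as /nv/ + /hj/ (/hj/ is the longest suffix that is a licit onset).
V2 /i/ – V3 /o/: /whw/ splits as /w/ + /hw/ (/hw/ is the longest suffix that is a licit onset).
Syllabification: hjinv.hjiw.hwolj.
Classifying each syllable: /hjinv/ (closed), /hjiw/ (closed), /hwolj/ (closed).
Closed syllables: 3.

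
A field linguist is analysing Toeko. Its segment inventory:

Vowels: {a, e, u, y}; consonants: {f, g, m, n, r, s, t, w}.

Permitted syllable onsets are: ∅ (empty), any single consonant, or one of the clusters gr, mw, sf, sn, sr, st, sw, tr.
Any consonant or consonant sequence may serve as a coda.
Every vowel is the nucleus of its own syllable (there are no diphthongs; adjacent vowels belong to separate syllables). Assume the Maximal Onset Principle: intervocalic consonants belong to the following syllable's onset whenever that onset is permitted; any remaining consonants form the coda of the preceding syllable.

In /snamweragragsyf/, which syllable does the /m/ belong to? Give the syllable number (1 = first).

Vowels present: a, e, a, a, y; each is a nucleus, giving 5 syllables.
V1 /a/ – V2 /e/: /mw/ is a licit onset in full, so it all attaches to the next syllable.
V2 /e/ – V3 /a/: /r/ → onset of the next syllable (single consonants are always licit onsets).
V3 /a/ – V4 /a/: /gr/ — entire cluster is a permitted onset → onset /gr/, coda ∅.
V4 /a/ – V5 /y/: cluster /gs/ — the longest permitted-onset suffix is /s/; onset = /s/, preceding coda = /g/.
Result: sna.mwe.ra.grag.syf.
The /m/ is in the onset of syllable 2 (/mwe/).

2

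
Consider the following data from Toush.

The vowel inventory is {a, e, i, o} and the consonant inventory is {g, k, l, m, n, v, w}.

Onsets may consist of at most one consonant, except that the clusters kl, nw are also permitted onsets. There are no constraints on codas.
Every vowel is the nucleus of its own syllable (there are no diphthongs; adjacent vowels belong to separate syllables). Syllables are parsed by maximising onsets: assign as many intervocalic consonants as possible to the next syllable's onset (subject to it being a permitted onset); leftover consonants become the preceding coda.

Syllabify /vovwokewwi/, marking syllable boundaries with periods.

vov.wo.kew.wi

Nuclei (vowels): o, o, e, i → 4 syllables.
/o…o/ gap (V1→V2): /vw/; trying suffixes from longest down, /w/ is the first permitted one, so coda /v/ | onset /w/.
/o…e/ gap (V2→V3): just /k/ — single C goes to the following onset.
/e…i/ gap (V3→V4): /ww/ — longest licit onset from the right is /w/, leaving /w/ as coda.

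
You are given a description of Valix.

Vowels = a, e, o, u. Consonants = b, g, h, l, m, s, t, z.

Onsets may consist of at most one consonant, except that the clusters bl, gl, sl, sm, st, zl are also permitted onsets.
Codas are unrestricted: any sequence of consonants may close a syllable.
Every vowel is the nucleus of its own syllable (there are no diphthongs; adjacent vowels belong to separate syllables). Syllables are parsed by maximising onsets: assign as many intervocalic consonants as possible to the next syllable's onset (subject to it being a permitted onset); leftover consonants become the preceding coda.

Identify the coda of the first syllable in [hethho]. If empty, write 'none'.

th

The vowels are e, o — 2 nuclei, so 2 syllables.
Between /e/ (V1) and /o/ (V2): /thh/ — longest licit onset from the right is /h/, leaving /th/ as coda.
So the parse is heth.ho.
Syllable 1 is /heth/: onset /h/, nucleus /e/, coda /th/.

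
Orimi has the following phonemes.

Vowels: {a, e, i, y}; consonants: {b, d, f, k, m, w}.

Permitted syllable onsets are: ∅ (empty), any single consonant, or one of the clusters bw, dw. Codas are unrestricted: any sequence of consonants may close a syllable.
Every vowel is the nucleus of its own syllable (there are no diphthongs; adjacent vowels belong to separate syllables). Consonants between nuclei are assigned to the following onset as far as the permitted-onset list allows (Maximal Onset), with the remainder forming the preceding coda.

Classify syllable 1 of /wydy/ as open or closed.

Nuclei (vowels): y, y → 2 syllables.
σ1/σ2 boundary: just /d/ — single C goes to the following onset.
So the parse is wy.dy.
Syllable 1 is /wy/; it ends in its nucleus with no coda, so it is open.

open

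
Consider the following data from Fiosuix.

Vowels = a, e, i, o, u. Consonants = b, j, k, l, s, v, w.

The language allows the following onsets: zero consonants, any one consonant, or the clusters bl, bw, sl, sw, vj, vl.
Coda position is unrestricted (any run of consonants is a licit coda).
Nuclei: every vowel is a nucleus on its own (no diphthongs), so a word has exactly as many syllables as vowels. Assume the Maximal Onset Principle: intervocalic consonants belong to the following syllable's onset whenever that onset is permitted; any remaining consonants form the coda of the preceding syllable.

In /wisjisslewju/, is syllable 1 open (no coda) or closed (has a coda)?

closed

The vowels are i, i, e, u — 4 nuclei, so 4 syllables.
σ1/σ2 boundary: /sj/; trying suffixes from longest down, /j/ is the first permitted one, so coda /s/ | onset /j/.
σ2/σ3 boundary: /ssl/ — longest licit onset from the right is /sl/, leaving /s/ as coda.
σ3/σ4 boundary: /wj/ splits as /w/ + /j/ (/j/ is the longest suffix that is a licit onset).
Syllabification: wis.jis.slew.ju.
Syllable 1 is /wis/ with coda /s/, so it is closed.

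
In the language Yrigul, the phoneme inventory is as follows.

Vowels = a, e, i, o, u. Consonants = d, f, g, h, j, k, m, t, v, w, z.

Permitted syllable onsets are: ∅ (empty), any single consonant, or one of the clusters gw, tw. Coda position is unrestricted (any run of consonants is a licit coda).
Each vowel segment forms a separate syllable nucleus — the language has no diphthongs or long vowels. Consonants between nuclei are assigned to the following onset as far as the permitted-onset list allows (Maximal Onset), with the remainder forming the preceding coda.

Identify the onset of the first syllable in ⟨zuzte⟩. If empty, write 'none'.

z

Nuclei (vowels): u, e → 2 syllables.
σ1/σ2 boundary: /zt/ splits as /z/ + /t/ (/t/ is the longest suffix that is a licit onset).
So the parse is zuz.te.
Syllable 1 is /zuz/: onset /z/, nucleus /u/, coda /z/.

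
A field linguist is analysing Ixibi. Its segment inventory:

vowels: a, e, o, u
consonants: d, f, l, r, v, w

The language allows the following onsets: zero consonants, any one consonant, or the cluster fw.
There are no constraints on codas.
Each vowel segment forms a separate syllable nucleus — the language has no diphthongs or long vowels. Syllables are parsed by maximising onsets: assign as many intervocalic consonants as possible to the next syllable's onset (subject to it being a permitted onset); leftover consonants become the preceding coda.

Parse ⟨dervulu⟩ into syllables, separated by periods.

Vowels present: e, u, u; each is a nucleus, giving 3 syllables.
/e…u/ gap (V1→V2): /rv/ splits as /r/ + /v/ (/v/ is the longest suffix that is a licit onset).
/u…u/ gap (V2→V3): /l/ → onset of the next syllable (single consonants are always licit onsets).

der.vu.lu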